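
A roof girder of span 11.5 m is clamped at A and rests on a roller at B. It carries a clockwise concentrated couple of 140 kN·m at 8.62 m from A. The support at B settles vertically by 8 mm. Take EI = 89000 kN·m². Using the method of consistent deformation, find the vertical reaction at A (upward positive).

R_A = -15.71 kN

Remove the prop at B; the released (primary) structure is a cantilever built in at A.
Primary-structure tip deflection at B by superposition:
  clockwise couple 140 at a = 8.62: M₀a(2L − a)/(2EI) = 8677/EI
Tip deflection under a unit load at B: L³/(3EI) = 507/EI.
With EI = 89000 kN·m²: δ_0 = 0.097493 m and δ_{BB} = 0.005696 m/kN.
Compatibility — the beam at B must follow the support down by 0.008 m: δ_0 − R_B·δ_{BB} = 0.008, so R_B = (0.097493 − 0.008)/0.005696 = 15.71 kN.
Vertical equilibrium: R_A = ΣP − R_B = 0 − 15.71 = -15.71 kN.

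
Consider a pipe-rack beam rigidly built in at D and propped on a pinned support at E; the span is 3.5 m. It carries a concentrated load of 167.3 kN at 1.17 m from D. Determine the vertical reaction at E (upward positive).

Take the reaction at E as the redundant and release it; the primary structure is a cantilever fixed at D.
Primary-structure tip deflection at E by superposition:
  point load 167.3 at a = 1.17: Pa²(3L − a)/(6EI) = 356.1/EI
Flexibility coefficient — unit upward force at E: δ_{EE} = L³/(3EI) = 14.29/EI.
Compatibility at E: δ_0 − R_E·δ_{EE} = 0, so R_E = 356.1/14.29 = 24.92 kN.

R_E = 24.92 kN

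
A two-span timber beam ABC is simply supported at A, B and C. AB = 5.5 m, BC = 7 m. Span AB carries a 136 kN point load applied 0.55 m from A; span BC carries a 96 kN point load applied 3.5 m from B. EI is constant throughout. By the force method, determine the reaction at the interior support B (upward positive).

R_B = 89.8 kN

Release continuity at B by inserting a hinge; the redundant is the internal moment M_B. The primary structure is two simply-supported spans AB and BC.
Discontinuity in slope at B on the released structure — sum the simple-span end rotations:
  span AB: point load 136 at a = 0.55: Pab(L + a)/(6LEI) = 67.88/EI
  span BC: point load 96 at a = 3.5: Pab(L + b)/(6LEI) = 294/EI
  relative rotation θ_0 = (67.88 + 294)/EI = 361.9/EI
A unit hogging moment at B produces rotation L₁/(3EI) + L₂/(3EI) = 4.167/EI.
Slope continuity at B: θ_0 = M_B·4.167/EI, so M_B = 361.9/4.167 = 86.85 kN·m (hogging).
Span AB, ΣM about A with M_B applied at B: R_B^{AB}·5.5 = 74.8 + 86.85, so R_B^{AB} = 29.39 kN and R_A = 136 − 29.39 = 106.6 kN.
Span BC, ΣM about C: R_B^{BC}·7 = 336 + 86.85, so R_B^{BC} = 60.41 kN and R_C = 96 − 60.41 = 35.59 kN.
R_B = 29.39 + 60.41 = 89.8 kN.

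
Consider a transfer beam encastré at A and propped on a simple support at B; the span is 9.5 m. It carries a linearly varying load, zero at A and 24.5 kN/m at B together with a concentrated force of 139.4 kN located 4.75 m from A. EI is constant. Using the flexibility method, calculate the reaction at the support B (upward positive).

Release the roller at B. Primary structure: cantilever fixed at A.
Primary-structure tip deflection at B by superposition:
  triangular load, peak 24.5 at the free end: 11w₀L⁴/(120EI) = 18292/EI
  point load 139.4 at a = 4.75: Pa²(3L − a)/(6EI) = 12450/EI
  δ_0 = 30742/EI
Tip deflection under a unit load at B: L³/(3EI) = 285.8/EI.
Compatibility at B: δ_0 − R_B·δ_{BB} = 0, so R_B = 30742/285.8 = 107.6 kN.

R_B = 107.6 kN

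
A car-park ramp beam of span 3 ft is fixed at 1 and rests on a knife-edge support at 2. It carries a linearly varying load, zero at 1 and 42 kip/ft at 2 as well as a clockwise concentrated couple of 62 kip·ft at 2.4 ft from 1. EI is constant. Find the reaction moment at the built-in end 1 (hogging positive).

Take the reaction at 2 as the redundant and release it; the primary structure is a cantilever fixed at 1.
Downward deflection at the released point 2 due to the loads:
  triangular load, peak 42 at the free end: 11w₀L⁴/(120EI) = 311.9/EI
  clockwise couple 62 at a = 2.4: M₀a(2L − a)/(2EI) = 267.8/EI
  δ_0 = 579.7/EI
Flexibility coefficient — unit upward force at 2: δ_{22} = L³/(3EI) = 9/EI.
Compatibility at 2: δ_0 − R_2·δ_{22} = 0, so R_2 = 579.7/9 = 64.41 kip.
Moment equilibrium about 1: M_1 = Σ(load moments about 1) − R_2·L = 188 − 64.41×3 = -5.23 kip·ft.

M_1 = -5.23 kip·ft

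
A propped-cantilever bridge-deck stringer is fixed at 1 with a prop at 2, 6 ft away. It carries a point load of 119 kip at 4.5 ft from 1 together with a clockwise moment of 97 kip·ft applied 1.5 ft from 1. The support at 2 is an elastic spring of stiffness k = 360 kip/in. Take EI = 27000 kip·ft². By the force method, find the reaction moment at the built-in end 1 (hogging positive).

M_1 = 158.2 kip·ft

Release the roller at 2. Primary structure: cantilever fixed at 1.
Deflection at 2 on the released cantilever, summing each load's contribution:
  point load 119 at a = 4.5: Pa²(3L − a)/(6EI) = 5422/EI
  clockwise couple 97 at a = 1.5: M₀a(2L − a)/(2EI) = 763.9/EI
  δ_0 = 6186/EI
Tip deflection under a unit load at 2: L³/(3EI) = 72/EI.
With EI = 27000 kip·ft²: δ_0 = 0.2291 ft and δ_{22} = 0.002667 ft/kip.
Compatibility — the spring shortens by R_2/k under the reaction it provides: δ_0 − R_2·δ_{22} = R_2/k. With 1/k = 1/(360×12) ft/kip = 0.000231 ft/kip, R_2 = δ_0 / (δ_{22} + 1/k) = 0.2291 / (0.002667 + 0.000231) = 79.05 kip.
Moment equilibrium about 1: M_1 = Σ(load moments about 1) − R_2·L = 632.5 − 79.05×6 = 158.2 kip·ft.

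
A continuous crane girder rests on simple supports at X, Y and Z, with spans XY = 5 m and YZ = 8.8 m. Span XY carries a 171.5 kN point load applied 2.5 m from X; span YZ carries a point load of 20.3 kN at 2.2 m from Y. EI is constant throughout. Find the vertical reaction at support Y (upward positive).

R_Y = 125.1 kN

Release continuity at Y by inserting a hinge; the redundant is the internal moment M_Y. The primary structure is two simply-supported spans XY and YZ.
End slopes at the hinge Y, treating each span as simply supported:
  span XY: point load 171.5 at a = 2.5: Pab(L + a)/(6LEI) = 268/EI
  span YZ: point load 20.3 at a = 2.2: Pab(L + b)/(6LEI) = 85.97/EI
  relative rotation θ_0 = (268 + 85.97)/EI = 353.9/EI
A unit hogging moment at Y produces rotation L₁/(3EI) + L₂/(3EI) = 4.6/EI.
Compatibility: M_Y·(L₁+L₂)/(3EI) = θ_0, giving M_Y = 76.94 kN·m (hogging).
Span XY, ΣM about X with M_Y applied at Y: R_Y^{XY}·5 = 428.8 + 76.94, so R_Y^{XY} = 101.1 kN and R_X = 171.5 − 101.1 = 70.36 kN.
Span YZ, ΣM about Z: R_Y^{YZ}·8.8 = 134 + 76.94, so R_Y^{YZ} = 23.97 kN and R_Z = 20.3 − 23.97 = -3.669 kN.
R_Y = 101.1 + 23.97 = 125.1 kN.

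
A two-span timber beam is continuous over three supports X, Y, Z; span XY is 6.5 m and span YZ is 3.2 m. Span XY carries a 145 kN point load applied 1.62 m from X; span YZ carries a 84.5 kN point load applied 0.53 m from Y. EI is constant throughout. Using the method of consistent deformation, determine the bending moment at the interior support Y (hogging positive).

M_Y = 85.12 kN·m

Release continuity at Y by inserting a hinge; the redundant is the internal moment M_Y. The primary structure is two simply-supported spans XY and YZ.
Discontinuity in slope at Y on the released structure — sum the simple-span end rotations:
  span XY: point load 145 at a = 1.62: Pab(L + a)/(6LEI) = 238.7/EI
  span YZ: point load 84.5 at a = 0.53: Pab(L + b)/(6LEI) = 36.56/EI
  relative rotation θ_0 = (238.7 + 36.56)/EI = 275.2/EI
A unit hogging moment at Y produces rotation L₁/(3EI) + L₂/(3EI) = 3.233/EI.
Slope continuity at Y: θ_0 = M_Y·3.233/EI, so M_Y = 275.2/3.233 = 85.12 kN·m (hogging).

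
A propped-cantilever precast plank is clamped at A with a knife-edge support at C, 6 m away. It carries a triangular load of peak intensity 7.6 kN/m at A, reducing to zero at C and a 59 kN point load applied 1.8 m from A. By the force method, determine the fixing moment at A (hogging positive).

Take the reaction at C as the redundant and release it; the primary structure is a cantilever fixed at A.
Deflection at C on the released cantilever, summing each load's contribution:
  triangular load, peak 7.6 at the fixed end: w₀L⁴/(30EI) = 328.3/EI
  point load 59 at a = 1.8: Pa²(3L − a)/(6EI) = 516.1/EI
  δ_0 = 844.5/EI
Tip deflection under a unit load at C: L³/(3EI) = 72/EI.
Compatibility at C: δ_0 − R_C·δ_{CC} = 0, so R_C = 844.5/72 = 11.73 kN.
Moment equilibrium about A: M_A = Σ(load moments about A) − R_C·L = 151.8 − 11.73×6 = 81.43 kN·m.

M_A = 81.43 kN·m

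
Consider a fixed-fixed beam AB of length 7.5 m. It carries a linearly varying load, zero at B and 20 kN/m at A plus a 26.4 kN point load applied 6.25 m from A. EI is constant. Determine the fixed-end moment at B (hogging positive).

M_B = 60.42 kN·m

Release both end moments; the primary structure is a simply-supported span AB with redundants M_A and M_B.
On the primary (simply-supported) span, the end slopes from the loading are:
  at A: triangular load, peak 20: w₀L³/(45EI) = 187.5/EI
  at B: triangular load, peak 20: 7w₀L³/(360EI) = 164.1/EI
  at A: point load 26.4 at a = 6.25: Pab(L + b)/(6LEI) = 40.1/EI
  at B: point load 26.4 at a = 6.25: Pab(L + a)/(6LEI) = 63.02/EI
  θ_A0 = 227.6/EI,  θ_B0 = 227.1/EI
Flexibility coefficients: a unit moment at one end gives L/(3EI) there and L/(6EI) at the far end, so f₁₁ = f₂₂ = 2.5/EI and f₁₂ = f₂₁ = 1.25/EI.
Compatibility — zero rotation at each built-in end:
  2.5 M_A + 1.25 M_B = 227.6
  1.25 M_A + 2.5 M_B = 227.1
Solving the pair gives M_A = 60.83 kN·m and M_B = 60.42 kN·m (hogging).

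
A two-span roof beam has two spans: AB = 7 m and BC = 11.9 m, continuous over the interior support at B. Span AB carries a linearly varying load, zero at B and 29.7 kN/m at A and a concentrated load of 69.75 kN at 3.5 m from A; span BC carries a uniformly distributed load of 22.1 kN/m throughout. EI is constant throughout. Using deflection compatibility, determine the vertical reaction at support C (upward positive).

R_C = 105.3 kN

Release continuity at B by inserting a hinge; the redundant is the internal moment M_B. The primary structure is two simply-supported spans AB and BC.
Rotations at B on the released spans (each span's end-slope, ×1/EI):
  span AB: triangular load, peak 29.7: 7w₀L³/(360EI) = 198.1/EI
  span AB: point load 69.75 at a = 3.5: Pab(L + a)/(6LEI) = 213.6/EI
  span BC: UDL 22.1: wL³/(24EI) = 1552/EI
  relative rotation θ_0 = (411.7 + 1552)/EI = 1963/EI
A unit hogging moment at B produces rotation L₁/(3EI) + L₂/(3EI) = 6.3/EI.
Slope continuity at B: θ_0 = M_B·6.3/EI, so M_B = 1963/6.3 = 311.7 kN·m (hogging).
Span BC, ΣM about C: R_B^{BC}·11.9 = 1565 + 311.7, so R_B^{BC} = 157.7 kN and R_C = 263 − 157.7 = 105.3 kN.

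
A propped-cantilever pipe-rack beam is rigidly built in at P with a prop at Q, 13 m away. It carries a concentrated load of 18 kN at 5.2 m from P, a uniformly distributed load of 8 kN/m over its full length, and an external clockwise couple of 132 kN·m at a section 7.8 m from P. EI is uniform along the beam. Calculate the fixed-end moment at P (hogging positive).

M_P = 179.6 kN·m

Choose R_Q as the redundant. The primary structure is the cantilever fixed at P.
Free-end deflection of the primary structure under the applied loading (downward +):
  point load 18 at a = 5.2: Pa²(3L − a)/(6EI) = 2742/EI
  UDL 8: wL⁴/(8EI) = 28561/EI
  clockwise couple 132 at a = 7.8: M₀a(2L − a)/(2EI) = 9369/EI
  δ_0 = 40672/EI
Flexibility coefficient — unit upward force at Q: δ_{QQ} = L³/(3EI) = 732.3/EI.
The prop prevents deflection at Q: R_Q = δ_0/δ_{QQ} = 40672/732.3 = 55.54 kN.
Moment equilibrium about P: M_P = Σ(load moments about P) − R_Q·L = 901.6 − 55.54×13 = 179.6 kN·m.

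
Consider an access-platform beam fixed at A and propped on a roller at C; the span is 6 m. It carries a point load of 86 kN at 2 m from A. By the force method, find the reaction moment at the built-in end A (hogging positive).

Take the reaction at C as the redundant and release it; the primary structure is a cantilever fixed at A.
Downward deflection at the released point C due to the loads:
  point load 86 at a = 2: Pa²(3L − a)/(6EI) = 917.3/EI
Flexibility coefficient — unit upward force at C: δ_{CC} = L³/(3EI) = 72/EI.
The prop prevents deflection at C: R_C = δ_0/δ_{CC} = 917.3/72 = 12.74 kN.
Moment equilibrium about A: M_A = Σ(load moments about A) − R_C·L = 172 − 12.74×6 = 95.56 kN·m.

M_A = 95.56 kN·m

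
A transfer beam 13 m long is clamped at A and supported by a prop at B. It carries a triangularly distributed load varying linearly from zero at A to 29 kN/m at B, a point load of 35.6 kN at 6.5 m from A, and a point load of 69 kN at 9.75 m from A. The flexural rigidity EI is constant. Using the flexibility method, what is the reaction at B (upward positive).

Remove the prop at B; the released (primary) structure is a cantilever built in at A.
Downward deflection at the released point B due to the loads:
  triangular load, peak 29 at the free end: 11w₀L⁴/(120EI) = 75925/EI
  point load 35.6 at a = 6.5: Pa²(3L − a)/(6EI) = 8147/EI
  point load 69 at a = 9.75: Pa²(3L − a)/(6EI) = 31977/EI
  δ_0 = 116049/EI
Flexibility coefficient — unit upward force at B: δ_{BB} = L³/(3EI) = 732.3/EI.
Compatibility at B: δ_0 − R_B·δ_{BB} = 0, so R_B = 116049/732.3 = 158.5 kN.

R_B = 158.5 kN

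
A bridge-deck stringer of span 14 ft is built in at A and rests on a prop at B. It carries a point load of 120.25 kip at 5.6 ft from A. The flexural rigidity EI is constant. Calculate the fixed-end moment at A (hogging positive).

Choose R_B as the redundant. The primary structure is the cantilever fixed at A.
Downward deflection at the released point B due to the loads:
  point load 120.25 at a = 5.6: Pa²(3L − a)/(6EI) = 22878/EI
Flexibility coefficient — unit upward force at B: δ_{BB} = L³/(3EI) = 914.7/EI.
The prop prevents deflection at B: R_B = δ_0/δ_{BB} = 22878/914.7 = 25.01 kip.
Moment equilibrium about A: M_A = Σ(load moments about A) − R_B·L = 673.4 − 25.01×14 = 323.2 kip·ft.

M_A = 323.2 kip·ft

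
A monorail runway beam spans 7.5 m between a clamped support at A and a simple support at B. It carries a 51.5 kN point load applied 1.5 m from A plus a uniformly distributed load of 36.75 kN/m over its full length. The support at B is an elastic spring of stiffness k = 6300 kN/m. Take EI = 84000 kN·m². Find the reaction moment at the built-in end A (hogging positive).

Take the reaction at B as the redundant and release it; the primary structure is a cantilever fixed at A.
Free-end deflection of the primary structure under the applied loading (downward +):
  point load 51.5 at a = 1.5: Pa²(3L − a)/(6EI) = 405.6/EI
  UDL 36.75: wL⁴/(8EI) = 14535/EI
  δ_0 = 14940/EI
Tip deflection under a unit load at B: L³/(3EI) = 140.6/EI.
With EI = 84000 kN·m²: δ_0 = 0.17786 m and δ_{BB} = 0.001674 m/kN.
Compatibility — the spring shortens by R_B/k under the reaction it provides: δ_0 − R_B·δ_{BB} = R_B/k. With 1/k = 0.000159 m/kN, R_B = δ_0 / (δ_{BB} + 1/k) = 0.17786 / (0.001674 + 0.000159) = 97.04 kN.
Moment equilibrium about A: M_A = Σ(load moments about A) − R_B·L = 1111 − 97.04×7.5 = 383 kN·m.

M_A = 383 kN·m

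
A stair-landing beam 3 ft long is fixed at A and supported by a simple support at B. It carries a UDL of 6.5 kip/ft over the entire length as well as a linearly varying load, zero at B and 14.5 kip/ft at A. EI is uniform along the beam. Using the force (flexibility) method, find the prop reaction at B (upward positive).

R_B = 11.66 kip

Choose R_B as the redundant. The primary structure is the cantilever fixed at A.
Deflection at B on the released cantilever, summing each load's contribution:
  UDL 6.5: wL⁴/(8EI) = 65.81/EI
  triangular load, peak 14.5 at the fixed end: w₀L⁴/(30EI) = 39.15/EI
  δ_0 = 105/EI
Flexibility coefficient — unit upward force at B: δ_{BB} = L³/(3EI) = 9/EI.
Compatibility at B: δ_0 − R_B·δ_{BB} = 0, so R_B = 105/9 = 11.66 kip.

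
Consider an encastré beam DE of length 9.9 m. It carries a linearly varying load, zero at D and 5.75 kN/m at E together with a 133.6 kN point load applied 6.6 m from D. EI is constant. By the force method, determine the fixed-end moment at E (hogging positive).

M_E = 224.1 kN·m

Release both end moments; the primary structure is a simply-supported span DE with redundants M_D and M_E.
Simple-span end rotations at D and E under the given loads:
  at D: triangular load, peak 5.75: 7w₀L³/(360EI) = 108.5/EI
  at E: triangular load, peak 5.75: w₀L³/(45EI) = 124/EI
  at D: point load 133.6 at a = 6.6: Pab(L + b)/(6LEI) = 646.6/EI
  at E: point load 133.6 at a = 6.6: Pab(L + a)/(6LEI) = 808.3/EI
  θ_D0 = 755.1/EI,  θ_E0 = 932.3/EI
Flexibility coefficients: a unit moment at one end gives L/(3EI) there and L/(6EI) at the far end, so f₁₁ = f₂₂ = 3.3/EI and f₁₂ = f₂₁ = 1.65/EI.
Compatibility — zero rotation at each built-in end:
  3.3 M_D + 1.65 M_E = 755.1
  1.65 M_D + 3.3 M_E = 932.3
Solving the pair gives M_D = 116.8 kN·m and M_E = 224.1 kN·m (hogging).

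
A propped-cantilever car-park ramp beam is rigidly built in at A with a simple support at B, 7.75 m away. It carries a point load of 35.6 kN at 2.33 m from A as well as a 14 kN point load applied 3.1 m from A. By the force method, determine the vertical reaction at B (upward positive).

Take the reaction at B as the redundant and release it; the primary structure is a cantilever fixed at A.
Downward deflection at the released point B due to the loads:
  point load 35.6 at a = 2.33: Pa²(3L − a)/(6EI) = 673.9/EI
  point load 14 at a = 3.1: Pa²(3L − a)/(6EI) = 451.8/EI
  δ_0 = 1126/EI
Tip deflection under a unit load at B: L³/(3EI) = 155.2/EI.
The prop prevents deflection at B: R_B = δ_0/δ_{BB} = 1126/155.2 = 7.255 kN.

R_B = 7.255 kN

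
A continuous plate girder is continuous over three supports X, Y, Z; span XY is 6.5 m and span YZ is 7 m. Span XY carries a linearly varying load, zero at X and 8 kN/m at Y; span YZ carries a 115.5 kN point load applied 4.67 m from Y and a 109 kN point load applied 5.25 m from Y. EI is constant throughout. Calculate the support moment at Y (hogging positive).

M_Y = 119.3 kN·m

Insert a hinge at Y; M_Y is the redundant, and each span becomes simply supported.
Discontinuity in slope at Y on the released structure — sum the simple-span end rotations:
  span XY: triangular load, peak 8: w₀L³/(45EI) = 48.82/EI
  span YZ: point load 115.5 at a = 4.67: Pab(L + b)/(6LEI) = 279.2/EI
  span YZ: point load 109 at a = 5.25: Pab(L + b)/(6LEI) = 208.6/EI
  relative rotation θ_0 = (48.82 + 487.8)/EI = 536.6/EI
A unit hogging moment at Y produces rotation L₁/(3EI) + L₂/(3EI) = 4.5/EI.
Compatibility: M_Y·(L₁+L₂)/(3EI) = θ_0, giving M_Y = 119.3 kN·m (hogging).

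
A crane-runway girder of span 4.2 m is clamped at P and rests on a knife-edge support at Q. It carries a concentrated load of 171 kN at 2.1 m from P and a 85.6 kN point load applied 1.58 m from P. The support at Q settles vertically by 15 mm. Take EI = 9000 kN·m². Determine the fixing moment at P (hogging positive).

M_P = 226.1 kN·m

Remove the prop at Q; the released (primary) structure is a cantilever built in at P.
Downward deflection at the released point Q due to the loads:
  point load 171 at a = 2.1: Pa²(3L − a)/(6EI) = 1320/EI
  point load 85.6 at a = 1.58: Pa²(3L − a)/(6EI) = 392.5/EI
  δ_0 = 1712/EI
Flexibility coefficient — unit upward force at Q: δ_{QQ} = L³/(3EI) = 24.7/EI.
With EI = 9000 kN·m²: δ_0 = 0.19024 m and δ_{QQ} = 0.002744 m/kN.
Compatibility — the beam at Q must follow the support down by 0.015 m: δ_0 − R_Q·δ_{QQ} = 0.015, so R_Q = (0.19024 − 0.015)/0.002744 = 63.86 kN.
Moment equilibrium about P: M_P = Σ(load moments about P) − R_Q·L = 494.3 − 63.86×4.2 = 226.1 kN·m.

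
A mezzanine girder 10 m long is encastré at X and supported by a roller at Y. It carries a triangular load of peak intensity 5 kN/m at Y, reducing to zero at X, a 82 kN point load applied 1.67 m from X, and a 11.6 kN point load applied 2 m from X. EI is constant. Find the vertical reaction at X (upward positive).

R_X = 101 kN

Remove the prop at Y; the released (primary) structure is a cantilever built in at X.
Primary-structure tip deflection at Y by superposition:
  triangular load, peak 5 at the free end: 11w₀L⁴/(120EI) = 4583/EI
  point load 82 at a = 1.67: Pa²(3L − a)/(6EI) = 1080/EI
  point load 11.6 at a = 2: Pa²(3L − a)/(6EI) = 216.5/EI
  δ_0 = 5880/EI
Tip deflection under a unit load at Y: L³/(3EI) = 333.3/EI.
Compatibility at Y: δ_0 − R_Y·δ_{YY} = 0, so R_Y = 5880/333.3 = 17.64 kN.
Vertical equilibrium: R_X = ΣP − R_Y = 118.6 − 17.64 = 101 kN.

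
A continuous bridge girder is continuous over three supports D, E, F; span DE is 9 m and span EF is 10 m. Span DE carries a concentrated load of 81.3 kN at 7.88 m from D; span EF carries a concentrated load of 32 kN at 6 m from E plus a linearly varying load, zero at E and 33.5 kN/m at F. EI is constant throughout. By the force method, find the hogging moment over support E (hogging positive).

M_E = 166.6 kN·m

Insert a hinge at E; M_E is the redundant, and each span becomes simply supported.
End slopes at the hinge E, treating each span as simply supported:
  span DE: point load 81.3 at a = 7.88: Pab(L + a)/(6LEI) = 224.3/EI
  span EF: point load 32 at a = 6: Pab(L + b)/(6LEI) = 179.2/EI
  span EF: triangular load, peak 33.5: 7w₀L³/(360EI) = 651.4/EI
  relative rotation θ_0 = (224.3 + 830.6)/EI = 1055/EI
A unit hogging moment at E produces rotation L₁/(3EI) + L₂/(3EI) = 6.333/EI.
Slope continuity at E: θ_0 = M_E·6.333/EI, so M_E = 1055/6.333 = 166.6 kN·m (hogging).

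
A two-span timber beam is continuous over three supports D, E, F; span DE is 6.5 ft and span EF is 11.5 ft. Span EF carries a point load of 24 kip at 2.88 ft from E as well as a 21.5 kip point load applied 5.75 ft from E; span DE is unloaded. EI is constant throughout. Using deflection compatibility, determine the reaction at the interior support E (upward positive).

Take M_E as the redundant. Released structure: two simple spans DE and EF with a hinge at E.
Rotations at E on the released spans (each span's end-slope, ×1/EI):
  span EF: point load 24 at a = 2.88: Pab(L + b)/(6LEI) = 173.7/EI
  span EF: point load 21.5 at a = 5.75: Pab(L + b)/(6LEI) = 177.7/EI
  relative rotation θ_0 = (0 + 351.4)/EI = 351.4/EI
A unit hogging moment at E produces rotation L₁/(3EI) + L₂/(3EI) = 6/EI.
Compatibility: M_E·(L₁+L₂)/(3EI) = θ_0, giving M_E = 58.57 kip·ft (hogging).
Span DE, ΣM about D with M_E applied at E: R_E^{DE}·6.5 = 0 + 58.57, so R_E^{DE} = 9.011 kip and R_D = 0 − 9.011 = -9.011 kip.
Span EF, ΣM about F: R_E^{EF}·11.5 = 330.5 + 58.57, so R_E^{EF} = 33.83 kip and R_F = 45.5 − 33.83 = 11.67 kip.
R_E = 9.011 + 33.83 = 42.84 kip.

R_E = 42.84 kip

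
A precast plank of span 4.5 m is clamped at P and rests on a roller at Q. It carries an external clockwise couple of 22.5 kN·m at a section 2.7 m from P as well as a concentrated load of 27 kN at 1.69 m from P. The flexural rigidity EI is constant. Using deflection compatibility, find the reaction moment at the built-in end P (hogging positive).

M_P = 17.29 kN·m

Take the reaction at Q as the redundant and release it; the primary structure is a cantilever fixed at P.
Free-end deflection of the primary structure under the applied loading (downward +):
  clockwise couple 22.5 at a = 2.7: M₀a(2L − a)/(2EI) = 191.4/EI
  point load 27 at a = 1.69: Pa²(3L − a)/(6EI) = 151.8/EI
  δ_0 = 343.1/EI
Tip deflection under a unit load at Q: L³/(3EI) = 30.38/EI.
The prop prevents deflection at Q: R_Q = δ_0/δ_{QQ} = 343.1/30.38 = 11.3 kN.
Moment equilibrium about P: M_P = Σ(load moments about P) − R_Q·L = 68.13 − 11.3×4.5 = 17.29 kN·m.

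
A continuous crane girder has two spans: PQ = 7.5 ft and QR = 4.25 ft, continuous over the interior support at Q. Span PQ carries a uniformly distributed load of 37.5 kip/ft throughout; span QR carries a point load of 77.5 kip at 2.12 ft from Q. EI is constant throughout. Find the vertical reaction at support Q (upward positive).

R_Q = 249.7 kip

Take M_Q as the redundant. Released structure: two simple spans PQ and QR with a hinge at Q.
Discontinuity in slope at Q on the released structure — sum the simple-span end rotations:
  span PQ: UDL 37.5: wL³/(24EI) = 659.2/EI
  span QR: point load 77.5 at a = 2.12: Pab(L + b)/(6LEI) = 87.56/EI
  relative rotation θ_0 = (659.2 + 87.56)/EI = 746.7/EI
A unit hogging moment at Q produces rotation L₁/(3EI) + L₂/(3EI) = 3.917/EI.
Compatibility: M_Q·(L₁+L₂)/(3EI) = θ_0, giving M_Q = 190.7 kip·ft (hogging).
Span PQ, ΣM about P with M_Q applied at Q: R_Q^{PQ}·7.5 = 1055 + 190.7, so R_Q^{PQ} = 166 kip and R_P = 281.2 − 166 = 115.2 kip.
Span QR, ΣM about R: R_Q^{QR}·4.25 = 165.1 + 190.7, so R_Q^{QR} = 83.7 kip and R_R = 77.5 − 83.7 = -6.202 kip.
R_Q = 166 + 83.7 = 249.7 kip.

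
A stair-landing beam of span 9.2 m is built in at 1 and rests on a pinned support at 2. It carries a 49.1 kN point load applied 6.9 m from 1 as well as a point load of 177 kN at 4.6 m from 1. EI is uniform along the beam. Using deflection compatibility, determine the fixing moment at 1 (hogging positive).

M_1 = 358.3 kN·m

Remove the prop at 2; the released (primary) structure is a cantilever built in at 1.
Primary-structure tip deflection at 2 by superposition:
  point load 49.1 at a = 6.9: Pa²(3L − a)/(6EI) = 8065/EI
  point load 177 at a = 4.6: Pa²(3L − a)/(6EI) = 14357/EI
  δ_0 = 22422/EI
Tip deflection under a unit load at 2: L³/(3EI) = 259.6/EI.
The prop prevents deflection at 2: R_2 = δ_0/δ_{22} = 22422/259.6 = 86.38 kN.
Moment equilibrium about 1: M_1 = Σ(load moments about 1) − R_2·L = 1153 − 86.38×9.2 = 358.3 kN·m.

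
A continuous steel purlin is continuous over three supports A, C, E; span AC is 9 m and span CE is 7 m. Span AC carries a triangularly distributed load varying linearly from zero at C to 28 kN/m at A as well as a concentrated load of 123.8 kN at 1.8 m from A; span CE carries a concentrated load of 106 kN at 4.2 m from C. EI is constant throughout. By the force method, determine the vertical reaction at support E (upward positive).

Take M_C as the redundant. Released structure: two simple spans AC and CE with a hinge at C.
Rotations at C on the released spans (each span's end-slope, ×1/EI):
  span AC: triangular load, peak 28: 7w₀L³/(360EI) = 396.9/EI
  span AC: point load 123.8 at a = 1.8: Pab(L + a)/(6LEI) = 320.9/EI
  span CE: point load 106 at a = 4.2: Pab(L + b)/(6LEI) = 290.9/EI
  relative rotation θ_0 = (717.8 + 290.9)/EI = 1009/EI
A unit hogging moment at C produces rotation L₁/(3EI) + L₂/(3EI) = 5.333/EI.
Compatibility: M_C·(L₁+L₂)/(3EI) = θ_0, giving M_C = 189.1 kN·m (hogging).
Span CE, ΣM about E: R_C^{CE}·7 = 296.8 + 189.1, so R_C^{CE} = 69.42 kN and R_E = 106 − 69.42 = 36.58 kN.

R_E = 36.58 kN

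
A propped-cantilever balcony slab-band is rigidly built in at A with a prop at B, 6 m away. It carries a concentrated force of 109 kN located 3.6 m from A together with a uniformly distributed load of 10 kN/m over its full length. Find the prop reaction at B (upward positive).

Release the roller at B. Primary structure: cantilever fixed at A.
Downward deflection at the released point B due to the loads:
  point load 109 at a = 3.6: Pa²(3L − a)/(6EI) = 3390/EI
  UDL 10: wL⁴/(8EI) = 1620/EI
  δ_0 = 5010/EI
Flexibility coefficient — unit upward force at B: δ_{BB} = L³/(3EI) = 72/EI.
Compatibility at B: δ_0 − R_B·δ_{BB} = 0, so R_B = 5010/72 = 69.59 kN.

R_B = 69.59 kN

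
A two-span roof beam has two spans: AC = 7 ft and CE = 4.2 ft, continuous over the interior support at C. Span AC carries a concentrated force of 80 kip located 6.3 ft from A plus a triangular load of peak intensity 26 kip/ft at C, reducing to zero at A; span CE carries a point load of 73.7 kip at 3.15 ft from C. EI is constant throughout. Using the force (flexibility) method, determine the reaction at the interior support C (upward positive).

R_C = 187.9 kip

Take M_C as the redundant. Released structure: two simple spans AC and CE with a hinge at C.
Discontinuity in slope at C on the released structure — sum the simple-span end rotations:
  span AC: point load 80 at a = 6.3: Pab(L + a)/(6LEI) = 111.7/EI
  span AC: triangular load, peak 26: w₀L³/(45EI) = 198.2/EI
  span CE: point load 73.7 at a = 3.15: Pab(L + b)/(6LEI) = 50.78/EI
  relative rotation θ_0 = (309.9 + 50.78)/EI = 360.7/EI
A unit hogging moment at C produces rotation L₁/(3EI) + L₂/(3EI) = 3.733/EI.
Slope continuity at C: θ_0 = M_C·3.733/EI, so M_C = 360.7/3.733 = 96.61 kip·ft (hogging).
Span AC, ΣM about A with M_C applied at C: R_C^{AC}·7 = 928.7 + 96.61, so R_C^{AC} = 146.5 kip and R_A = 171 − 146.5 = 24.53 kip.
Span CE, ΣM about E: R_C^{CE}·4.2 = 77.39 + 96.61, so R_C^{CE} = 41.43 kip and R_E = 73.7 − 41.43 = 32.27 kip.
R_C = 146.5 + 41.43 = 187.9 kip.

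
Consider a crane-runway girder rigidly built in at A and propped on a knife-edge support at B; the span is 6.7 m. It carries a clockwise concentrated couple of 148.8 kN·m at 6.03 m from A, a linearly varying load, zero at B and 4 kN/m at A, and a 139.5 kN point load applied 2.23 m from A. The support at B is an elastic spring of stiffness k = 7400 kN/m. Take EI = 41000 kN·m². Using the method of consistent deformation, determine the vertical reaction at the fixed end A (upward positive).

R_A = 99.58 kN

Remove the prop at B; the released (primary) structure is a cantilever built in at A.
Deflection at B on the released cantilever, summing each load's contribution:
  clockwise couple 148.8 at a = 6.03: M₀a(2L − a)/(2EI) = 3306/EI
  triangular load, peak 4 at the fixed end: w₀L⁴/(30EI) = 268.7/EI
  point load 139.5 at a = 2.23: Pa²(3L − a)/(6EI) = 2066/EI
  δ_0 = 5641/EI
Tip deflection under a unit load at B: L³/(3EI) = 100.3/EI.
With EI = 41000 kN·m²: δ_0 = 0.13759 m and δ_{BB} = 0.002445 m/kN.
Compatibility — the spring shortens by R_B/k under the reaction it provides: δ_0 − R_B·δ_{BB} = R_B/k. With 1/k = 0.000135 m/kN, R_B = δ_0 / (δ_{BB} + 1/k) = 0.13759 / (0.002445 + 0.000135) = 53.32 kN.
Vertical equilibrium: R_A = ΣP − R_B = 152.9 − 53.32 = 99.58 kN.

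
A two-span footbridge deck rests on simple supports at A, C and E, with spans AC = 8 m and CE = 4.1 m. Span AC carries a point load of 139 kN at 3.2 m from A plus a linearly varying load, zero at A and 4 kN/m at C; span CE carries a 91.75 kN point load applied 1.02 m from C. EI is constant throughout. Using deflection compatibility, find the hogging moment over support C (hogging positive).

Take M_C as the redundant. Released structure: two simple spans AC and CE with a hinge at C.
Discontinuity in slope at C on the released structure — sum the simple-span end rotations:
  span AC: point load 139 at a = 3.2: Pab(L + a)/(6LEI) = 498.2/EI
  span AC: triangular load, peak 4: w₀L³/(45EI) = 45.51/EI
  span CE: point load 91.75 at a = 1.02: Pab(L + b)/(6LEI) = 84.13/EI
  relative rotation θ_0 = (543.7 + 84.13)/EI = 627.8/EI
A unit hogging moment at C produces rotation L₁/(3EI) + L₂/(3EI) = 4.033/EI.
Slope continuity at C: θ_0 = M_C·4.033/EI, so M_C = 627.8/4.033 = 155.7 kN·m (hogging).

M_C = 155.7 kN·m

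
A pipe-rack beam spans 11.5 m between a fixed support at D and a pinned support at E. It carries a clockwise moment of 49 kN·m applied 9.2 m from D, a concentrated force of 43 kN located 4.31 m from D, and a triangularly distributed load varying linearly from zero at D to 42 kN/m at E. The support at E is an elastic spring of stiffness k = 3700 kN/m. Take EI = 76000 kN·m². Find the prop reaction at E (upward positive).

R_E = 141.2 kN

Choose R_E as the redundant. The primary structure is the cantilever fixed at D.
Primary-structure tip deflection at E by superposition:
  clockwise couple 49 at a = 9.2: M₀a(2L − a)/(2EI) = 3111/EI
  point load 43 at a = 4.31: Pa²(3L − a)/(6EI) = 4019/EI
  triangular load, peak 42 at the free end: 11w₀L⁴/(120EI) = 67337/EI
  δ_0 = 74466/EI
Flexibility coefficient — unit upward force at E: δ_{EE} = L³/(3EI) = 507/EI.
With EI = 76000 kN·m²: δ_0 = 0.97982 m and δ_{EE} = 0.006671 m/kN.
Compatibility — the spring shortens by R_E/k under the reaction it provides: δ_0 − R_E·δ_{EE} = R_E/k. With 1/k = 0.00027 m/kN, R_E = δ_0 / (δ_{EE} + 1/k) = 0.97982 / (0.006671 + 0.00027) = 141.2 kN.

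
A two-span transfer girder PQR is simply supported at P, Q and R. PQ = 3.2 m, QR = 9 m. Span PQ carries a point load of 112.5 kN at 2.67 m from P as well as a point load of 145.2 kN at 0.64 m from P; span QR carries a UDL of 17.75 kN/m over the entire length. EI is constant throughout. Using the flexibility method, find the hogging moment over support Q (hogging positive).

Take M_Q as the redundant. Released structure: two simple spans PQ and QR with a hinge at Q.
Discontinuity in slope at Q on the released structure — sum the simple-span end rotations:
  span PQ: point load 112.5 at a = 2.67: Pab(L + a)/(6LEI) = 48.67/EI
  span PQ: point load 145.2 at a = 0.64: Pab(L + a)/(6LEI) = 47.58/EI
  span QR: UDL 17.75: wL³/(24EI) = 539.2/EI
  relative rotation θ_0 = (96.25 + 539.2)/EI = 635.4/EI
A unit hogging moment at Q produces rotation L₁/(3EI) + L₂/(3EI) = 4.067/EI.
Slope continuity at Q: θ_0 = M_Q·4.067/EI, so M_Q = 635.4/4.067 = 156.2 kN·m (hogging).

M_Q = 156.2 kN·m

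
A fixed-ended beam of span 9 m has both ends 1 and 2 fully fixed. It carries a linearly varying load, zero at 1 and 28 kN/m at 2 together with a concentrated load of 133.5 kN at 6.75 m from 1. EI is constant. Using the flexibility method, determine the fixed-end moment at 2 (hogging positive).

Take the two fixed-end moments M_1, M_2 as redundants; the released structure is the simple span 12.
End rotations of the released simple span under the applied load (×1/EI):
  at 1: triangular load, peak 28: 7w₀L³/(360EI) = 396.9/EI
  at 2: triangular load, peak 28: w₀L³/(45EI) = 453.6/EI
  at 1: point load 133.5 at a = 6.75: Pab(L + b)/(6LEI) = 422.4/EI
  at 2: point load 133.5 at a = 6.75: Pab(L + a)/(6LEI) = 591.4/EI
  θ_10 = 819.3/EI,  θ_20 = 1045/EI
Flexibility coefficients: a unit moment at one end gives L/(3EI) there and L/(6EI) at the far end, so f₁₁ = f₂₂ = 3/EI and f₁₂ = f₂₁ = 1.5/EI.
Compatibility — zero rotation at each built-in end:
  3 M_1 + 1.5 M_2 = 819.3
  1.5 M_1 + 3 M_2 = 1045
Solving the pair gives M_1 = 131.9 kN·m and M_2 = 282.4 kN·m (hogging).

M_2 = 282.4 kN·m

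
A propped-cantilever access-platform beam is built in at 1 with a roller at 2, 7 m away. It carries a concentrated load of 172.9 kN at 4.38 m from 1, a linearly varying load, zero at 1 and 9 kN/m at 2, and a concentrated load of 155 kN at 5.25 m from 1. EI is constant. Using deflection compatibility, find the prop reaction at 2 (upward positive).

Remove the prop at 2; the released (primary) structure is a cantilever built in at 1.
Deflection at 2 on the released cantilever, summing each load's contribution:
  point load 172.9 at a = 4.38: Pa²(3L − a)/(6EI) = 9188/EI
  triangular load, peak 9 at the free end: 11w₀L⁴/(120EI) = 1981/EI
  point load 155 at a = 5.25: Pa²(3L − a)/(6EI) = 11214/EI
  δ_0 = 22383/EI
Flexibility coefficient — unit upward force at 2: δ_{22} = L³/(3EI) = 114.3/EI.
Compatibility at 2: δ_0 − R_2·δ_{22} = 0, so R_2 = 22383/114.3 = 195.8 kN.

R_2 = 195.8 kN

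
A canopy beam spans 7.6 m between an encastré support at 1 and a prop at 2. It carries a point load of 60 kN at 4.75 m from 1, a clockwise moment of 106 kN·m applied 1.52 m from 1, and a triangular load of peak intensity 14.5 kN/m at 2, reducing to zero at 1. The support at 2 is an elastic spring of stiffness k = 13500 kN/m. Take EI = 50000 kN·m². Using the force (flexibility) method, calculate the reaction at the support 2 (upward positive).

R_2 = 64.05 kN

Remove the prop at 2; the released (primary) structure is a cantilever built in at 1.
Free-end deflection of the primary structure under the applied loading (downward +):
  point load 60 at a = 4.75: Pa²(3L − a)/(6EI) = 4073/EI
  clockwise couple 106 at a = 1.52: M₀a(2L − a)/(2EI) = 1102/EI
  triangular load, peak 14.5 at the free end: 11w₀L⁴/(120EI) = 4434/EI
  δ_0 = 9609/EI
Flexibility coefficient — unit upward force at 2: δ_{22} = L³/(3EI) = 146.3/EI.
With EI = 50000 kN·m²: δ_0 = 0.19218 m and δ_{22} = 0.002927 m/kN.
Compatibility — the spring shortens by R_2/k under the reaction it provides: δ_0 − R_2·δ_{22} = R_2/k. With 1/k = 0.000074 m/kN, R_2 = δ_0 / (δ_{22} + 1/k) = 0.19218 / (0.002927 + 0.000074) = 64.05 kN.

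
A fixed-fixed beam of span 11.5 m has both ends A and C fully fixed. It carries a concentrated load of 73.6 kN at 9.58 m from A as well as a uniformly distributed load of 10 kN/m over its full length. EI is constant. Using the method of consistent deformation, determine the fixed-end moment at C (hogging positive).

M_C = 208.3 kN·m

Release both end moments; the primary structure is a simply-supported span AC with redundants M_A and M_C.
On the primary (simply-supported) span, the end slopes from the loading are:
  at A: point load 73.6 at a = 9.58: Pab(L + b)/(6LEI) = 263.3/EI
  at C: point load 73.6 at a = 9.58: Pab(L + a)/(6LEI) = 413.6/EI
  at A: UDL 10: wL³/(24EI) = 633.7/EI
  at C: UDL 10: wL³/(24EI) = 633.7/EI
  θ_A0 = 897/EI,  θ_C0 = 1047/EI
Flexibility coefficients: a unit moment at one end gives L/(3EI) there and L/(6EI) at the far end, so f₁₁ = f₂₂ = 3.833/EI and f₁₂ = f₂₁ = 1.917/EI.
Compatibility — zero rotation at each built-in end:
  3.833 M_A + 1.917 M_C = 897
  1.917 M_A + 3.833 M_C = 1047
Solving the pair gives M_A = 129.9 kN·m and M_C = 208.3 kN·m (hogging).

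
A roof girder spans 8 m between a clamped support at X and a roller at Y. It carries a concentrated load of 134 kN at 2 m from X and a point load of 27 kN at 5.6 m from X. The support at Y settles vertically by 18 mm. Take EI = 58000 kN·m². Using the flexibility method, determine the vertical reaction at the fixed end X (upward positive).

R_X = 140.4 kN

Remove the prop at Y; the released (primary) structure is a cantilever built in at X.
Downward deflection at the released point Y due to the loads:
  point load 134 at a = 2: Pa²(3L − a)/(6EI) = 1965/EI
  point load 27 at a = 5.6: Pa²(3L − a)/(6EI) = 2597/EI
  δ_0 = 4562/EI
Flexibility coefficient — unit upward force at Y: δ_{YY} = L³/(3EI) = 170.7/EI.
With EI = 58000 kN·m²: δ_0 = 0.078654 m and δ_{YY} = 0.002943 m/kN.
Compatibility — the beam at Y must follow the support down by 0.018 m: δ_0 − R_Y·δ_{YY} = 0.018, so R_Y = (0.078654 − 0.018)/0.002943 = 20.61 kN.
Vertical equilibrium: R_X = ΣP − R_Y = 161 − 20.61 = 140.4 kN.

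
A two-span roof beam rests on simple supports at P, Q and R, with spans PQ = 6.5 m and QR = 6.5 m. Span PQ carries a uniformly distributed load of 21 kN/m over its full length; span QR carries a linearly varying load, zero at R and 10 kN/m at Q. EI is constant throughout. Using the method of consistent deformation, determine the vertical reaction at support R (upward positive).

R_R = 0.1354 kN

Insert a hinge at Q; M_Q is the redundant, and each span becomes simply supported.
Discontinuity in slope at Q on the released structure — sum the simple-span end rotations:
  span PQ: UDL 21: wL³/(24EI) = 240.3/EI
  span QR: triangular load, peak 10: w₀L³/(45EI) = 61.03/EI
  relative rotation θ_0 = (240.3 + 61.03)/EI = 301.3/EI
A unit hogging moment at Q produces rotation L₁/(3EI) + L₂/(3EI) = 4.333/EI.
Compatibility: M_Q·(L₁+L₂)/(3EI) = θ_0, giving M_Q = 69.54 kN·m (hogging).
Span QR, ΣM about R: R_Q^{QR}·6.5 = 140.8 + 69.54, so R_Q^{QR} = 32.36 kN and R_R = 32.5 − 32.36 = 0.1354 kN.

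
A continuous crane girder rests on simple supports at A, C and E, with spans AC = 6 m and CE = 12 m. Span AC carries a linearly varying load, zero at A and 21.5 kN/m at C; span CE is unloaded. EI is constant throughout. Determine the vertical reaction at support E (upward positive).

Release continuity at C by inserting a hinge; the redundant is the internal moment M_C. The primary structure is two simply-supported spans AC and CE.
End slopes at the hinge C, treating each span as simply supported:
  span AC: triangular load, peak 21.5: w₀L³/(45EI) = 103.2/EI
  relative rotation θ_0 = (103.2 + 0)/EI = 103.2/EI
A unit hogging moment at C produces rotation L₁/(3EI) + L₂/(3EI) = 6/EI.
Compatibility: M_C·(L₁+L₂)/(3EI) = θ_0, giving M_C = 17.2 kN·m (hogging).
Span CE, ΣM about E: R_C^{CE}·12 = 0 + 17.2, so R_C^{CE} = 1.433 kN and R_E = 0 − 1.433 = -1.433 kN.

R_E = -1.433 kN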